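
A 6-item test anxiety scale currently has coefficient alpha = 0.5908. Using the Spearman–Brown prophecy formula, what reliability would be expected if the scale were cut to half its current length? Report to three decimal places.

Length factor m = 1/2
α' = m·α / (1 − (1−m)·α)
   = 1/2 × 0.5908 / (1 − (1 − 1/2) × 0.5908)
   = 0.2954 / 0.7046 = 0.419

predicted reliability = 0.419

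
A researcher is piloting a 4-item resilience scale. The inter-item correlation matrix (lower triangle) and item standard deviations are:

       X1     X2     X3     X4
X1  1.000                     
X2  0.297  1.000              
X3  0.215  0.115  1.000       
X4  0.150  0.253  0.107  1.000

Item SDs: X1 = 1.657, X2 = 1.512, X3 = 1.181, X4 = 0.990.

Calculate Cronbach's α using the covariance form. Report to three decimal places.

Cronbach's α = 0.485

Σσ²ᵢ = 1.657² + 1.512² + 1.181² + 0.990² = 7.4067
Covariances σ_ij = r_ij · s_i · s_j:
  σ(X1,X2) = 0.297 × 1.657 × 1.512 = 0.7441
  σ(X1,X3) = 0.215 × 1.657 × 1.181 = 0.4207
  σ(X1,X4) = 0.150 × 1.657 × 0.990 = 0.2461
  σ(X2,X3) = 0.115 × 1.512 × 1.181 = 0.2054
  σ(X2,X4) = 0.253 × 1.512 × 0.990 = 0.3787
  σ(X3,X4) = 0.107 × 1.181 × 0.990 = 0.1251
σ²_T = Σσ²ᵢ + 2·Σσ_ij = 7.4067 + 2 × 2.1201 = 11.6469
α = (4/3)·(1 − 7.4067/11.6469) = 0.485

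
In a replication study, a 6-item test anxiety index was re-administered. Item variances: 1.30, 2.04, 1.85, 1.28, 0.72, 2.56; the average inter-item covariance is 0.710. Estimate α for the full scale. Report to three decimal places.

α = 0.823

sum of item variances = 1.30 + 2.04 + 1.85 + 1.28 + 0.72 + 2.56 = 9.75
Sum of the 15 distinct covariances = 15 × 0.710 = 10.650
total variance = sum of item variances + 2·Σcov = 9.75 + 2 × 10.650 = 31.050
α = (6/5)·(1 − 9.75/31.050) = 0.823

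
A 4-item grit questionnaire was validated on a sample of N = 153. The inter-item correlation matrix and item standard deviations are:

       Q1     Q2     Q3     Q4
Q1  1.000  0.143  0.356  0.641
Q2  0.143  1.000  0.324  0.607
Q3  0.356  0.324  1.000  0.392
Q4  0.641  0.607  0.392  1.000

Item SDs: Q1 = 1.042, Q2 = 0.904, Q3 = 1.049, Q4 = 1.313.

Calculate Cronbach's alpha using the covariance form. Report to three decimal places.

α = 0.742

Σσ²ᵢ = 1.042² + 0.904² + 1.049² + 1.313² = 4.7274
Covariances σ_ij = r_ij · s_i · s_j:
  σ(Q1,Q2) = 0.143 × 1.042 × 0.904 = 0.1347
  σ(Q1,Q3) = 0.356 × 1.042 × 1.049 = 0.3891
  σ(Q1,Q4) = 0.641 × 1.042 × 1.313 = 0.8770
  σ(Q2,Q3) = 0.324 × 0.904 × 1.049 = 0.3072
  σ(Q2,Q4) = 0.607 × 0.904 × 1.313 = 0.7205
  σ(Q3,Q4) = 0.392 × 1.049 × 1.313 = 0.5399
σ²_T = Σσ²ᵢ + 2·Σσ_ij = 4.7274 + 2 × 2.9684 = 10.6642
α = (4/3)·(1 − 4.7274/10.6642) = 0.742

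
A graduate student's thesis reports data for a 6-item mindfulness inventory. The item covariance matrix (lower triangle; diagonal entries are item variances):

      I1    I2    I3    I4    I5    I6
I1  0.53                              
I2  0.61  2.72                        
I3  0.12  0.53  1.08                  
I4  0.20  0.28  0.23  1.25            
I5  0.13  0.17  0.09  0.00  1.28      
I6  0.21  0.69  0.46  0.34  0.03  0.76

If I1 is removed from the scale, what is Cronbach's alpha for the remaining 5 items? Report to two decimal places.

Remaining items: I2, I3, I4, I5, I6 (k = 5).
Σσᵢ² = 2.72 + 1.08 + 1.25 + 1.28 + 0.76 = 7.09
σ²_T = 7.09 + 2 × 2.82 = 12.73
α (item deleted) = (5/4)·(1 − 7.09/12.73) = 0.55

Cronbach's alpha = 0.55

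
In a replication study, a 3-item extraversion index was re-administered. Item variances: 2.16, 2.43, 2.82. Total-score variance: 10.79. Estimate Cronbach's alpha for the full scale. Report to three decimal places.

Σσᵢ² = 2.16 + 2.43 + 2.82 = 7.41
α = (k/(k−1))·(1 − Σσᵢ²/total variance) = (3/2)·(1 − 7.41/10.79) = 0.470

α = 0.470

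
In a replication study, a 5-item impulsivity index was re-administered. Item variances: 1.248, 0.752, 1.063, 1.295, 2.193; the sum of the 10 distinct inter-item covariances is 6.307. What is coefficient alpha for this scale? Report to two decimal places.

Σσᵢ² = 1.248 + 0.752 + 1.063 + 1.295 + 2.193 = 6.551
Sum of distinct covariances = 6.307
σ²_T = Σσᵢ² + 2·Σcov = 6.551 + 2 × 6.307 = 19.165
α = (5/4)·(1 − 6.551/19.165) = 0.82

coefficient alpha = 0.82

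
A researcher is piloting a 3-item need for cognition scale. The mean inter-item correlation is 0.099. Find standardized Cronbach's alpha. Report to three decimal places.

Standardized α = k·r̄ / (1 + (k−1)·r̄) = 3 × 0.099 / (1 + 2 × 0.099)
  = 0.2970 / 1.1980 = 0.248

standardized Cronbach's alpha = 0.248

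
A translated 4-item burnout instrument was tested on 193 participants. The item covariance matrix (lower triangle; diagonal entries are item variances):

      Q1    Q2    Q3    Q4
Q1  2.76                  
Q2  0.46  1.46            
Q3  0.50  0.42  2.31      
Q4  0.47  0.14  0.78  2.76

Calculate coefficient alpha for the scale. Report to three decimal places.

α = 0.498

ΣVar(i) = 2.76 + 1.46 + 2.31 + 2.76 = 9.29
Sum of off-diagonal covariances = 2.77
σ²_total = 9.29 + 2 × 2.77 = 14.83
α = (k/(k−1))·(1 − ΣVar(i)/σ²_total) = (4/3)·(1 − 9.29/14.83) = 0.498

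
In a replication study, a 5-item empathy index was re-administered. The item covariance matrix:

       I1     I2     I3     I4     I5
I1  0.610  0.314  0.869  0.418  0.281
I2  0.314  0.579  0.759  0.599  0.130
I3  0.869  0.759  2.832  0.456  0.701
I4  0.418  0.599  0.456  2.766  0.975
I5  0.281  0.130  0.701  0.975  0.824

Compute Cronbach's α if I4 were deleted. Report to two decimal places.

Remaining items: I1, I2, I3, I5 (k = 4).
Σσᵢ² = 0.610 + 0.579 + 2.832 + 0.824 = 4.845
σ²_T = 4.845 + 2 × 3.054 = 10.953
α (item deleted) = (4/3)·(1 − 4.845/10.953) = 0.74

Cronbach's α = 0.74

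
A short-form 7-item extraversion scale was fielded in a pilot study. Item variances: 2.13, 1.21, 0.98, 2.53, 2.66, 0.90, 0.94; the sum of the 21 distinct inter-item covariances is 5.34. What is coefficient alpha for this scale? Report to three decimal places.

sum of item variances = 2.13 + 1.21 + 0.98 + 2.53 + 2.66 + 0.90 + 0.94 = 11.35
Sum of distinct covariances = 5.34
σ²_total = sum of item variances + 2·Σcov = 11.35 + 2 × 5.34 = 22.03
α = (7/6)·(1 − 11.35/22.03) = 0.566

α = 0.566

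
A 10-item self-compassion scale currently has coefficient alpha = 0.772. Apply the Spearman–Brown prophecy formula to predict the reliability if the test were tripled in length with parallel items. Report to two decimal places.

predicted reliability = 0.91

Length factor m = 3
α' = m·α / (1 + (m−1)·α)
   = 3 × 0.772 / (1 + (3 − 1) × 0.772)
   = 2.3160 / 2.5440 = 0.91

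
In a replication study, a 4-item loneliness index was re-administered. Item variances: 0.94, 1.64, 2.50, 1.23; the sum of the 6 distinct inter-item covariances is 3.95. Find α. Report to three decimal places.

Σσ²ᵢ = 0.94 + 1.64 + 2.50 + 1.23 = 6.31
Sum of distinct covariances = 3.95
σ²_T = Σσ²ᵢ + 2·Σcov = 6.31 + 2 × 3.95 = 14.21
α = (4/3)·(1 − 6.31/14.21) = 0.741

α = 0.741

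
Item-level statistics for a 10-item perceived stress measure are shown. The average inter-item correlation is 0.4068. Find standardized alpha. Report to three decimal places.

Standardized α = k·r̄ / (1 + (k−1)·r̄) = 10 × 0.4068 / (1 + 9 × 0.4068)
  = 4.0680 / 4.6612 = 0.873

standardized alpha = 0.873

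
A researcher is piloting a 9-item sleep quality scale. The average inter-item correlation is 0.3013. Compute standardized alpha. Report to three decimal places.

α = 0.795

Standardized α = k·r̄ / (1 + (k−1)·r̄) = 9 × 0.3013 / (1 + 8 × 0.3013)
  = 2.7117 / 3.4104 = 0.795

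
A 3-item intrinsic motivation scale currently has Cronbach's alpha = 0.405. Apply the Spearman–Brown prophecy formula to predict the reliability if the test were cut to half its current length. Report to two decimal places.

Length factor m = 1/2
α' = m·α / (1 − (1−m)·α)
   = 1/2 × 0.405 / (1 − (1 − 1/2) × 0.405)
   = 0.2025 / 0.7975 = 0.25

predicted reliability = 0.25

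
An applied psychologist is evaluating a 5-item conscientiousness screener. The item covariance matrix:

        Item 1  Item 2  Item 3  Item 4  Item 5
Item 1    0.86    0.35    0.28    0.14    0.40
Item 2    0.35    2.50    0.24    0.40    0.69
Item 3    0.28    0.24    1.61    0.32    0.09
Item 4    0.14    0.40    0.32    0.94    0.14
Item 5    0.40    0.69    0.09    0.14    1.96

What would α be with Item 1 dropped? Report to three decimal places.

α = 0.465

Remaining items: Item 2, Item 3, Item 4, Item 5 (k = 4).
sum of item variances = 2.50 + 1.61 + 0.94 + 1.96 = 7.01
σ²_total = 7.01 + 2 × 1.88 = 10.77
α (item deleted) = (4/3)·(1 − 7.01/10.77) = 0.465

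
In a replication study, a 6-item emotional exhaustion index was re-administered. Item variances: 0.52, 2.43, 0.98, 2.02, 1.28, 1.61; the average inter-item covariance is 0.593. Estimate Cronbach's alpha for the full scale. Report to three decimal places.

sum of item variances = 0.52 + 2.43 + 0.98 + 2.02 + 1.28 + 1.61 = 8.84
Sum of the 15 distinct covariances = 15 × 0.593 = 8.895
Var(T) = sum of item variances + 2·Σcov = 8.84 + 2 × 8.895 = 26.630
α = (6/5)·(1 − 8.84/26.630) = 0.802

α = 0.802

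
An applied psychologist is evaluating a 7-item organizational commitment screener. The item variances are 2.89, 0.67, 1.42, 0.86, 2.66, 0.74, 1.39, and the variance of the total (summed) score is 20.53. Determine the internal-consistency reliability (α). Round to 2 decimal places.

Σσᵢ² = 2.89 + 0.67 + 1.42 + 0.86 + 2.66 + 0.74 + 1.39 = 10.63
α = (k/(k−1))·(1 − Σσᵢ²/Var(T)) = (7/6)·(1 − 10.63/20.53) = 0.56

α = 0.56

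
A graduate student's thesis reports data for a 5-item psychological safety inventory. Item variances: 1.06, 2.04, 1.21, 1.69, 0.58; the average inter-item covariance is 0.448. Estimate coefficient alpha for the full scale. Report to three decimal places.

Σσᵢ² = 1.06 + 2.04 + 1.21 + 1.69 + 0.58 = 6.58
Sum of the 10 distinct covariances = 10 × 0.448 = 4.480
Var(T) = Σσᵢ² + 2·Σcov = 6.58 + 2 × 4.480 = 15.540
α = (5/4)·(1 − 6.58/15.540) = 0.721

coefficient alpha = 0.721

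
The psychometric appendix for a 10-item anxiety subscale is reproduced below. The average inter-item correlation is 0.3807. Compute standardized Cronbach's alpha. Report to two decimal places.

α = 0.86

Standardized α = k·r̄ / (1 + (k−1)·r̄) = 10 × 0.3807 / (1 + 9 × 0.3807)
  = 3.8070 / 4.4263 = 0.86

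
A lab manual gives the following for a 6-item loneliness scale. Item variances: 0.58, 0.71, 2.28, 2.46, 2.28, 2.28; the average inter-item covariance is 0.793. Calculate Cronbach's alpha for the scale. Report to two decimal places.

α = 0.83

Σσᵢ² = 0.58 + 0.71 + 2.28 + 2.46 + 2.28 + 2.28 = 10.59
Sum of the 15 distinct covariances = 15 × 0.793 = 11.895
Var(T) = Σσᵢ² + 2·Σcov = 10.59 + 2 × 11.895 = 34.380
α = (6/5)·(1 − 10.59/34.380) = 0.83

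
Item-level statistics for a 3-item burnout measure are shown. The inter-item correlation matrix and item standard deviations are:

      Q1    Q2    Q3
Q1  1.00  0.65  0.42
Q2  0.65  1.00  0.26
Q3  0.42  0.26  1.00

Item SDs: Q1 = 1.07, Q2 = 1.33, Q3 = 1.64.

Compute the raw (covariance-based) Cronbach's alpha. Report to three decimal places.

Cronbach's alpha = 0.665

Σσ²ᵢ = 1.07² + 1.33² + 1.64² = 5.6034
Covariances σ_ij = r_ij · s_i · s_j:
  σ(Q1,Q2) = 0.65 × 1.07 × 1.33 = 0.9250
  σ(Q1,Q3) = 0.42 × 1.07 × 1.64 = 0.7370
  σ(Q2,Q3) = 0.26 × 1.33 × 1.64 = 0.5671
σ²_T = Σσ²ᵢ + 2·Σσ_ij = 5.6034 + 2 × 2.2291 = 10.0616
α = (3/2)·(1 − 5.6034/10.0616) = 0.665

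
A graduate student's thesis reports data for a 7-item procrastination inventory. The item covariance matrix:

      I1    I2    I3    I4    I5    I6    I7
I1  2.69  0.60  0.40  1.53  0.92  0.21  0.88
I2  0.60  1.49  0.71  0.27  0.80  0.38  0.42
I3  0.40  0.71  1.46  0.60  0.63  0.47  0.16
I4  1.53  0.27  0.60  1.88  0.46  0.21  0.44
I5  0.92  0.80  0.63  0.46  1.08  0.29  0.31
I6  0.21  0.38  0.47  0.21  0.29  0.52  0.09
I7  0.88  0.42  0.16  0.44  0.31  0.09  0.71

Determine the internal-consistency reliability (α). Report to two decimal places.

α = 0.80

sum of item variances = 2.69 + 1.49 + 1.46 + 1.88 + 1.08 + 0.52 + 0.71 = 9.83
Σ_{i<j} σ_ij = 10.78
σ²_T = 9.83 + 2 × 10.78 = 31.39
α = (k/(k−1))·(1 − sum of item variances/σ²_T) = (7/6)·(1 − 9.83/31.39) = 0.80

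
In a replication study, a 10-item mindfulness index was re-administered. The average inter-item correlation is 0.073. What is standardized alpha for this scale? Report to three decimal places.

Standardized α = k·r̄ / (1 + (k−1)·r̄) = 10 × 0.073 / (1 + 9 × 0.073)
  = 0.7300 / 1.6570 = 0.441

α = 0.441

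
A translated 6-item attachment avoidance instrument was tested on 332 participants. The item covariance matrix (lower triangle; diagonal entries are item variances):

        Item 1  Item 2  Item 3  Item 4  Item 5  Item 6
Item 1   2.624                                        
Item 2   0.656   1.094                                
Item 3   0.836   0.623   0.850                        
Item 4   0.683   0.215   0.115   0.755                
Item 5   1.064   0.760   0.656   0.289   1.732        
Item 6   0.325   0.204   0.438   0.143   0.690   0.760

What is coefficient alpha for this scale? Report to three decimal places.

α = 0.796

Σσᵢ² = 2.624 + 1.094 + 0.850 + 0.755 + 1.732 + 0.760 = 7.815
Sum of the distinct covariances = 7.697
total variance = 7.815 + 2 × 7.697 = 23.209
α = (k/(k−1))·(1 − Σσᵢ²/total variance) = (6/5)·(1 − 7.815/23.209) = 0.796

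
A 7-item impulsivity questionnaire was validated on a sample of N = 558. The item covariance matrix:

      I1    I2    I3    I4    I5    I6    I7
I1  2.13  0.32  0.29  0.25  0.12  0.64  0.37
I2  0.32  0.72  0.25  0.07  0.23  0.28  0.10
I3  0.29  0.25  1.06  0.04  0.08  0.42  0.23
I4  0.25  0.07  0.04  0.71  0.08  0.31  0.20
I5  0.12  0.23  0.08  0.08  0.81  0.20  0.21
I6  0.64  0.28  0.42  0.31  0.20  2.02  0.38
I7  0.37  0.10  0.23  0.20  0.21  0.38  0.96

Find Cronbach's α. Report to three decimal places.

ΣVar(i) = 2.13 + 0.72 + 1.06 + 0.71 + 0.81 + 2.02 + 0.96 = 8.41
Sum of the distinct covariances = 5.07
σ²_T = 8.41 + 2 × 5.07 = 18.55
α = (k/(k−1))·(1 − ΣVar(i)/σ²_T) = (7/6)·(1 − 8.41/18.55) = 0.638

α = 0.638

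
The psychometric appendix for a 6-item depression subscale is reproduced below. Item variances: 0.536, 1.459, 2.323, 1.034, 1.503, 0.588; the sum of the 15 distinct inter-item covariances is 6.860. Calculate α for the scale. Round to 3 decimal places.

α = 0.778

ΣVar(i) = 0.536 + 1.459 + 2.323 + 1.034 + 1.503 + 0.588 = 7.443
Sum of distinct covariances = 6.860
σ²_T = ΣVar(i) + 2·Σcov = 7.443 + 2 × 6.860 = 21.163
α = (6/5)·(1 − 7.443/21.163) = 0.778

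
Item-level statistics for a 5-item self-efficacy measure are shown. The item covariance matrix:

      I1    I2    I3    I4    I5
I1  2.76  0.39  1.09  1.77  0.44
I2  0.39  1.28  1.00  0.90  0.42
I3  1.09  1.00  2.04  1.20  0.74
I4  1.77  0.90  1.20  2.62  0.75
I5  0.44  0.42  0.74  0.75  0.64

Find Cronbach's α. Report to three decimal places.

ΣVar(i) = 2.76 + 1.28 + 2.04 + 2.62 + 0.64 = 9.34
Σ_{i<j} σ_ij = 8.70
σ²_T = 9.34 + 2 × 8.70 = 26.74
α = (k/(k−1))·(1 − ΣVar(i)/σ²_T) = (5/4)·(1 − 9.34/26.74) = 0.813

α = 0.813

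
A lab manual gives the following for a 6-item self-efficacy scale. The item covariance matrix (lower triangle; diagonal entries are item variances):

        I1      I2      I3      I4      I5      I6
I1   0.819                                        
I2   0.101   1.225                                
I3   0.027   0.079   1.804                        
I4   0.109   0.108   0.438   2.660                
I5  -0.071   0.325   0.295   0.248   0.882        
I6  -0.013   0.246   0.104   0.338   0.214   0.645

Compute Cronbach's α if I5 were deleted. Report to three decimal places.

α = 0.376

Remaining items: I1, I2, I3, I4, I6 (k = 5).
Σσ²ᵢ = 0.819 + 1.225 + 1.804 + 2.660 + 0.645 = 7.153
σ²_T = 7.153 + 2 × 1.537 = 10.227
α (item deleted) = (5/4)·(1 − 7.153/10.227) = 0.376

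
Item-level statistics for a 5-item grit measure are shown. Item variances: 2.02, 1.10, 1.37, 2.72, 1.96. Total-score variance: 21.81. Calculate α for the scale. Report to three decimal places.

α = 0.724

sum of item variances = 2.02 + 1.10 + 1.37 + 2.72 + 1.96 = 9.17
α = (k/(k−1))·(1 − sum of item variances/σ²_T) = (5/4)·(1 − 9.17/21.81) = 0.724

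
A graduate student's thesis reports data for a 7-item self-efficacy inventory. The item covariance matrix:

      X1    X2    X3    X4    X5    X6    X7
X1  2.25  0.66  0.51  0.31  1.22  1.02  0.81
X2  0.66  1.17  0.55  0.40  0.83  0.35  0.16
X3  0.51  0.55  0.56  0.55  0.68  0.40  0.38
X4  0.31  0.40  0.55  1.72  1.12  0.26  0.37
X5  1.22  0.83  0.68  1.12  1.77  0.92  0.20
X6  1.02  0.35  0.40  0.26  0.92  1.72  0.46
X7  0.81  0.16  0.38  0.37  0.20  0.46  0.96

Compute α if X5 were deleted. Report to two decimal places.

α = 0.76

Remaining items: X1, X2, X3, X4, X6, X7 (k = 6).
Σσᵢ² = 2.25 + 1.17 + 0.56 + 1.72 + 1.72 + 0.96 = 8.38
total variance = 8.38 + 2 × 7.19 = 22.76
α (item deleted) = (6/5)·(1 − 8.38/22.76) = 0.76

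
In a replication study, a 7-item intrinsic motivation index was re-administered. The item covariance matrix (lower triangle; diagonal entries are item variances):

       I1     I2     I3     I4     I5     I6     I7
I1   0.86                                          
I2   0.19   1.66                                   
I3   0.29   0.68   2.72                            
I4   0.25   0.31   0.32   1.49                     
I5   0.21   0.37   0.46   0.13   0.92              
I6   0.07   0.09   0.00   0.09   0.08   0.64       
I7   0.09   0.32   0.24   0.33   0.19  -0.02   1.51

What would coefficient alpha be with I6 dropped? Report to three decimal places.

Remaining items: I1, I2, I3, I4, I5, I7 (k = 6).
Σσ²ᵢ = 0.86 + 1.66 + 2.72 + 1.49 + 0.92 + 1.51 = 9.16
Var(T) = 9.16 + 2 × 4.38 = 17.92
α (item deleted) = (6/5)·(1 − 9.16/17.92) = 0.587

α = 0.587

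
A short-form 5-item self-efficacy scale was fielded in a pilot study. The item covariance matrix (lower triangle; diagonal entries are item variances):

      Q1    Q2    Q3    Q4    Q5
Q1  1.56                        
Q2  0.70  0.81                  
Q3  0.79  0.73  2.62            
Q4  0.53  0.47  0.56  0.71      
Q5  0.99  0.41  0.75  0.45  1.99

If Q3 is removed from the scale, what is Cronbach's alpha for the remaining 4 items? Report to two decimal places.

Cronbach's alpha = 0.78

Remaining items: Q1, Q2, Q4, Q5 (k = 4).
Σσ²ᵢ = 1.56 + 0.81 + 0.71 + 1.99 = 5.07
Var(T) = 5.07 + 2 × 3.55 = 12.17
α (item deleted) = (4/3)·(1 − 5.07/12.17) = 0.78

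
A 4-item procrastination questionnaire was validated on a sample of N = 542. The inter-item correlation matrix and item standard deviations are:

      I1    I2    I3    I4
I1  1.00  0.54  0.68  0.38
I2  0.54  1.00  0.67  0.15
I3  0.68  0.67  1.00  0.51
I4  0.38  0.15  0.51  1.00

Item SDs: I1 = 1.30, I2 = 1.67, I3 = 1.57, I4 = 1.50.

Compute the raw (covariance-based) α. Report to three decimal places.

Σσ²ᵢ = 1.30² + 1.67² + 1.57² + 1.50² = 9.1938
Covariances σ_ij = r_ij · s_i · s_j:
  σ(I1,I2) = 0.54 × 1.30 × 1.67 = 1.1723
  σ(I1,I3) = 0.68 × 1.30 × 1.57 = 1.3879
  σ(I1,I4) = 0.38 × 1.30 × 1.50 = 0.7410
  σ(I2,I3) = 0.67 × 1.67 × 1.57 = 1.7567
  σ(I2,I4) = 0.15 × 1.67 × 1.50 = 0.3758
  σ(I3,I4) = 0.51 × 1.57 × 1.50 = 1.2011
σ²_T = Σσ²ᵢ + 2·Σσ_ij = 9.1938 + 2 × 6.6348 = 22.4634
α = (4/3)·(1 − 9.1938/22.4634) = 0.788

α = 0.788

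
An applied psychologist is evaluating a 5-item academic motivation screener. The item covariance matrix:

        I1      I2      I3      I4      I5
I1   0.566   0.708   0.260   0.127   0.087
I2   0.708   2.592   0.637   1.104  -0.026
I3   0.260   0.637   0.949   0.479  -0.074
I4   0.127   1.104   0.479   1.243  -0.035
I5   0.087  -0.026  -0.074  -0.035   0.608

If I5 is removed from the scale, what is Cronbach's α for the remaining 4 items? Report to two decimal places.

α = 0.74

Remaining items: I1, I2, I3, I4 (k = 4).
Σσᵢ² = 0.566 + 2.592 + 0.949 + 1.243 = 5.350
σ²_total = 5.350 + 2 × 3.315 = 11.980
α (item deleted) = (4/3)·(1 − 5.350/11.980) = 0.74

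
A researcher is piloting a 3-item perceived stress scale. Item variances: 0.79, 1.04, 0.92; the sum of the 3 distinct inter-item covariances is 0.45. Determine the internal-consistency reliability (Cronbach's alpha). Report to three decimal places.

Σσ²ᵢ = 0.79 + 1.04 + 0.92 = 2.75
Sum of distinct covariances = 0.45
total variance = Σσ²ᵢ + 2·Σcov = 2.75 + 2 × 0.45 = 3.65
α = (3/2)·(1 − 2.75/3.65) = 0.370

α = 0.370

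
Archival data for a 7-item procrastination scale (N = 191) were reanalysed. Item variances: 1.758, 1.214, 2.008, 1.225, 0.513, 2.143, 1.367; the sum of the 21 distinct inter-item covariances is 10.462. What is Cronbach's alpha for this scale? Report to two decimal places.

sum of item variances = 1.758 + 1.214 + 2.008 + 1.225 + 0.513 + 2.143 + 1.367 = 10.228
Sum of distinct covariances = 10.462
Var(T) = sum of item variances + 2·Σcov = 10.228 + 2 × 10.462 = 31.152
α = (7/6)·(1 − 10.228/31.152) = 0.78

α = 0.78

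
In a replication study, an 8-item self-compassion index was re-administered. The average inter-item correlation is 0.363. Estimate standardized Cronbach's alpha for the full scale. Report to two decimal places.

Standardized α = k·r̄ / (1 + (k−1)·r̄) = 8 × 0.363 / (1 + 7 × 0.363)
  = 2.9040 / 3.5410 = 0.82

α = 0.82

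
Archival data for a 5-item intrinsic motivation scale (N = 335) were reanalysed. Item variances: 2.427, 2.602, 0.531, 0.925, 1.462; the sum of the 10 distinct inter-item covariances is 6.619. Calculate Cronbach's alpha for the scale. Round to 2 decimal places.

α = 0.78

sum of item variances = 2.427 + 2.602 + 0.531 + 0.925 + 1.462 = 7.947
Sum of distinct covariances = 6.619
Var(T) = sum of item variances + 2·Σcov = 7.947 + 2 × 6.619 = 21.185
α = (5/4)·(1 − 7.947/21.185) = 0.78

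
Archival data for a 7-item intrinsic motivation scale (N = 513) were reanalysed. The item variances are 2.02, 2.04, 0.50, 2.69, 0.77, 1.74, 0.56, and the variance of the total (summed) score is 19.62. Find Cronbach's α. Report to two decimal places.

α = 0.55

ΣVar(i) = 2.02 + 2.04 + 0.50 + 2.69 + 0.77 + 1.74 + 0.56 = 10.32
α = (k/(k−1))·(1 − ΣVar(i)/total variance) = (7/6)·(1 − 10.32/19.62) = 0.55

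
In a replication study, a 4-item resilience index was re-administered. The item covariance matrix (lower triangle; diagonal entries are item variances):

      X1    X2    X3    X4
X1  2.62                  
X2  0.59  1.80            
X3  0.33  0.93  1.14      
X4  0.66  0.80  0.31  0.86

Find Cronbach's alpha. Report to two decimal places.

α = 0.71

sum of item variances = 2.62 + 1.80 + 1.14 + 0.86 = 6.42
Sum of the distinct covariances = 3.62
σ²_T = 6.42 + 2 × 3.62 = 13.66
α = (k/(k−1))·(1 − sum of item variances/σ²_T) = (4/3)·(1 − 6.42/13.66) = 0.71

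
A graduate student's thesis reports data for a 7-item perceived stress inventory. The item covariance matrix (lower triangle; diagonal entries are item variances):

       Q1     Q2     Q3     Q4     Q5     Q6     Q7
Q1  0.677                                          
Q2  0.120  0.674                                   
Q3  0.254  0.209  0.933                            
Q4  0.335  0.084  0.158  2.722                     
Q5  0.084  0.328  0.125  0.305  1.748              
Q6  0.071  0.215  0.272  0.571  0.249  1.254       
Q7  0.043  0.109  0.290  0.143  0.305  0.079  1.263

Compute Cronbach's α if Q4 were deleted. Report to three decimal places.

Remaining items: Q1, Q2, Q3, Q5, Q6, Q7 (k = 6).
sum of item variances = 0.677 + 0.674 + 0.933 + 1.748 + 1.254 + 1.263 = 6.549
Var(T) = 6.549 + 2 × 2.753 = 12.055
α (item deleted) = (6/5)·(1 − 6.549/12.055) = 0.548

α = 0.548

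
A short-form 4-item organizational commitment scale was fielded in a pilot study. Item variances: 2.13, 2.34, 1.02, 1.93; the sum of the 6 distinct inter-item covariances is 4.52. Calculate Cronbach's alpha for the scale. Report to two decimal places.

Cronbach's alpha = 0.73

Σσ²ᵢ = 2.13 + 2.34 + 1.02 + 1.93 = 7.42
Sum of distinct covariances = 4.52
σ²_T = Σσ²ᵢ + 2·Σcov = 7.42 + 2 × 4.52 = 16.46
α = (4/3)·(1 − 7.42/16.46) = 0.73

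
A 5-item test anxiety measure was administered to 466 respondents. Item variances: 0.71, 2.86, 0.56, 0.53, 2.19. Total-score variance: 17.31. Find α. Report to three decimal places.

α = 0.755

Σσᵢ² = 0.71 + 2.86 + 0.56 + 0.53 + 2.19 = 6.85
α = (k/(k−1))·(1 − Σσᵢ²/σ²_T) = (5/4)·(1 − 6.85/17.31) = 0.755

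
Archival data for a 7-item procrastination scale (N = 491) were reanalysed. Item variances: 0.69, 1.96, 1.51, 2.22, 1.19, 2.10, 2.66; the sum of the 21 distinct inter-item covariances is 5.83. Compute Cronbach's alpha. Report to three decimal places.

Σσ²ᵢ = 0.69 + 1.96 + 1.51 + 2.22 + 1.19 + 2.10 + 2.66 = 12.33
Sum of distinct covariances = 5.83
σ²_total = Σσ²ᵢ + 2·Σcov = 12.33 + 2 × 5.83 = 23.99
α = (7/6)·(1 − 12.33/23.99) = 0.567

α = 0.567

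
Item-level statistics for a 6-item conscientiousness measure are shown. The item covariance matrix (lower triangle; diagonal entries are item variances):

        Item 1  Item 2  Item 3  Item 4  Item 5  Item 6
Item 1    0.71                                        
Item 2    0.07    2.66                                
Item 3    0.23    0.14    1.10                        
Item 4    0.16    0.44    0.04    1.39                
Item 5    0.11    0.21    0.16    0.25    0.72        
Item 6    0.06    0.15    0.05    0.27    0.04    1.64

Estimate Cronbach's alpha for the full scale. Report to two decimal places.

Σσ²ᵢ = 0.71 + 2.66 + 1.10 + 1.39 + 0.72 + 1.64 = 8.22
Σ_{i<j} σ_ij = 2.38
Var(T) = 8.22 + 2 × 2.38 = 12.98
α = (k/(k−1))·(1 − Σσ²ᵢ/Var(T)) = (6/5)·(1 − 8.22/12.98) = 0.44

α = 0.44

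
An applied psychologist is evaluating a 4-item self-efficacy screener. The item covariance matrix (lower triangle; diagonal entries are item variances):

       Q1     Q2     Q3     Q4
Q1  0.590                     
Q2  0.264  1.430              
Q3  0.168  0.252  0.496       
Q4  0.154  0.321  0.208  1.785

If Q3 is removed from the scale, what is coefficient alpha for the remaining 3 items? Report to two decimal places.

α = 0.42

Remaining items: Q1, Q2, Q4 (k = 3).
sum of item variances = 0.590 + 1.430 + 1.785 = 3.805
σ²_total = 3.805 + 2 × 0.739 = 5.283
α (item deleted) = (3/2)·(1 − 3.805/5.283) = 0.42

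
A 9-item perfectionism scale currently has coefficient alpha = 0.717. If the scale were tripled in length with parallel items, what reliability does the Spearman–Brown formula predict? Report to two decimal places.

Length factor m = 3
α' = m·α / (1 + (m−1)·α)
   = 3 × 0.717 / (1 + (3 − 1) × 0.717)
   = 2.1510 / 2.4340 = 0.88

predicted reliability = 0.88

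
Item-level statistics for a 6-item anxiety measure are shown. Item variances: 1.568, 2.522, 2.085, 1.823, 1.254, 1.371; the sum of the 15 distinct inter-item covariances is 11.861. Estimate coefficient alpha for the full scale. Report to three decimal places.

Σσᵢ² = 1.568 + 2.522 + 2.085 + 1.823 + 1.254 + 1.371 = 10.623
Sum of distinct covariances = 11.861
σ²_T = Σσᵢ² + 2·Σcov = 10.623 + 2 × 11.861 = 34.345
α = (6/5)·(1 − 10.623/34.345) = 0.829

coefficient alpha = 0.829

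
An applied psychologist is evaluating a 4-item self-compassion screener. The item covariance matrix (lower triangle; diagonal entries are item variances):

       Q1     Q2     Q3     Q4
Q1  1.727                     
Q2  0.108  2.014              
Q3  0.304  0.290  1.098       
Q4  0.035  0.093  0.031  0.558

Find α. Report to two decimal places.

α = 0.32

Σσ²ᵢ = 1.727 + 2.014 + 1.098 + 0.558 = 5.397
Sum of the distinct covariances = 0.861
σ²_T = 5.397 + 2 × 0.861 = 7.119
α = (k/(k−1))·(1 − Σσ²ᵢ/σ²_T) = (4/3)·(1 − 5.397/7.119) = 0.32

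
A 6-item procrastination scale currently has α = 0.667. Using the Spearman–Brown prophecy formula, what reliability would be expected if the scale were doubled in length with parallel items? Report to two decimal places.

predicted reliability = 0.80

Length factor m = 2
α' = m·α / (1 + (m−1)·α)
   = 2 × 0.667 / (1 + (2 − 1) × 0.667)
   = 1.3340 / 1.6670 = 0.80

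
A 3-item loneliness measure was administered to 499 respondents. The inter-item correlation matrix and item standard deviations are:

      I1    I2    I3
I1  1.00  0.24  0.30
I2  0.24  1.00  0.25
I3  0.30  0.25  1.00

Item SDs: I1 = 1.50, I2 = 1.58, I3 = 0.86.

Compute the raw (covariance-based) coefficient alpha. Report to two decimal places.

coefficient alpha = 0.48

Σσ²ᵢ = 1.50² + 1.58² + 0.86² = 5.4860
Covariances σ_ij = r_ij · s_i · s_j:
  σ(I1,I2) = 0.24 × 1.50 × 1.58 = 0.5688
  σ(I1,I3) = 0.30 × 1.50 × 0.86 = 0.3870
  σ(I2,I3) = 0.25 × 1.58 × 0.86 = 0.3397
σ²_T = Σσ²ᵢ + 2·Σσ_ij = 5.4860 + 2 × 1.2955 = 8.0770
α = (3/2)·(1 − 5.4860/8.0770) = 0.48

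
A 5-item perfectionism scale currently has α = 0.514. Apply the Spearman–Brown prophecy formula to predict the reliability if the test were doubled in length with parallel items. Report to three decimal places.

predicted reliability = 0.679

Length factor m = 2
α' = m·α / (1 + (m−1)·α)
   = 2 × 0.514 / (1 + (2 − 1) × 0.514)
   = 1.0280 / 1.5140 = 0.679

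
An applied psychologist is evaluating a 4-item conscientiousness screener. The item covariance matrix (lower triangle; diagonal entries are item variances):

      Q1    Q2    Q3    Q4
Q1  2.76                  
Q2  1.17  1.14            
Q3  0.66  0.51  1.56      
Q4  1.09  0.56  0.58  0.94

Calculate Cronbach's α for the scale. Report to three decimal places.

Σσᵢ² = 2.76 + 1.14 + 1.56 + 0.94 = 6.40
Sum of off-diagonal covariances = 4.57
σ²_T = 6.40 + 2 × 4.57 = 15.54
α = (k/(k−1))·(1 − Σσᵢ²/σ²_T) = (4/3)·(1 − 6.40/15.54) = 0.784

α = 0.784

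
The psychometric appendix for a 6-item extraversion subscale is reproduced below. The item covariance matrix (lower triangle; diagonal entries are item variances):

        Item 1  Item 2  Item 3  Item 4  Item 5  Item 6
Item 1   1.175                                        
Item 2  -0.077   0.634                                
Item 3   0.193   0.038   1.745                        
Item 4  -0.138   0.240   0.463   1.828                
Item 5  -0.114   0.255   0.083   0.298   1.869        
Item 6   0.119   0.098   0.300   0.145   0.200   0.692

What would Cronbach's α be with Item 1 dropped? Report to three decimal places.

α = 0.481

Remaining items: Item 2, Item 3, Item 4, Item 5, Item 6 (k = 5).
sum of item variances = 0.634 + 1.745 + 1.828 + 1.869 + 0.692 = 6.768
Var(T) = 6.768 + 2 × 2.120 = 11.008
α (item deleted) = (5/4)·(1 − 6.768/11.008) = 0.481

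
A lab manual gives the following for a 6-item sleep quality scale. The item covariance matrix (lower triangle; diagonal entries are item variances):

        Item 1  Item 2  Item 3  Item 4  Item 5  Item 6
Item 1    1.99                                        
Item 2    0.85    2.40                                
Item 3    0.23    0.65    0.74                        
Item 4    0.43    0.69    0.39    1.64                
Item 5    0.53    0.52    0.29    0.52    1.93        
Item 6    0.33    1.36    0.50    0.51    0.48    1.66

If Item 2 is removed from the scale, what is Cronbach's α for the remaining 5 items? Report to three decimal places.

α = 0.643

Remaining items: Item 1, Item 3, Item 4, Item 5, Item 6 (k = 5).
Σσ²ᵢ = 1.99 + 0.74 + 1.64 + 1.93 + 1.66 = 7.96
Var(T) = 7.96 + 2 × 4.21 = 16.38
α (item deleted) = (5/4)·(1 − 7.96/16.38) = 0.643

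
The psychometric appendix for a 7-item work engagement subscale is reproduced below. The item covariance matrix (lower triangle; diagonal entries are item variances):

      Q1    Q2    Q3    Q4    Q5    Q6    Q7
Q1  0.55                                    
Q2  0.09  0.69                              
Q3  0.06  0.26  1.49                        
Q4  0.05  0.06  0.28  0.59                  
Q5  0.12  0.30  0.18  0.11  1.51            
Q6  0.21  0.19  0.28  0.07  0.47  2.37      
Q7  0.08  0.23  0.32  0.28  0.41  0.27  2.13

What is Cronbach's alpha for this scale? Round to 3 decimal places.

Cronbach's alpha = 0.561

Σσ²ᵢ = 0.55 + 0.69 + 1.49 + 0.59 + 1.51 + 2.37 + 2.13 = 9.33
Sum of off-diagonal covariances = 4.32
total variance = 9.33 + 2 × 4.32 = 17.97
α = (k/(k−1))·(1 − Σσ²ᵢ/total variance) = (7/6)·(1 − 9.33/17.97) = 0.561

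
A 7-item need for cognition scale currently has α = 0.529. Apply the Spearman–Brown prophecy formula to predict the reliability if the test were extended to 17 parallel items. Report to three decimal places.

predicted reliability = 0.732

Length factor m = 17/7 = 2.4286
α' = m·α / (1 + (m−1)·α)
   = 17/7 × 0.529 / (1 + (17/7 − 1) × 0.529)
   = 1.2847 / 1.7557 = 0.732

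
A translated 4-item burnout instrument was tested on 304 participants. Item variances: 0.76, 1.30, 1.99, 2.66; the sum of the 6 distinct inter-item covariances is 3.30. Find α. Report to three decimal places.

Σσ²ᵢ = 0.76 + 1.30 + 1.99 + 2.66 = 6.71
Sum of distinct covariances = 3.30
σ²_total = Σσ²ᵢ + 2·Σcov = 6.71 + 2 × 3.30 = 13.31
α = (4/3)·(1 − 6.71/13.31) = 0.661

α = 0.661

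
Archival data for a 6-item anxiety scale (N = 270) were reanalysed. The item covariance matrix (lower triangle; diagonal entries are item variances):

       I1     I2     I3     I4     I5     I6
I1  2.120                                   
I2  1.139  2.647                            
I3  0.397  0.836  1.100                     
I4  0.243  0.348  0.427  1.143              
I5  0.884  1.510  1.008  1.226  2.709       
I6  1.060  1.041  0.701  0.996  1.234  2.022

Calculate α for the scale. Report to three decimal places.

α = 0.828

ΣVar(i) = 2.120 + 2.647 + 1.100 + 1.143 + 2.709 + 2.022 = 11.741
Sum of the distinct covariances = 13.050
total variance = 11.741 + 2 × 13.050 = 37.841
α = (k/(k−1))·(1 − ΣVar(i)/total variance) = (6/5)·(1 − 11.741/37.841) = 0.828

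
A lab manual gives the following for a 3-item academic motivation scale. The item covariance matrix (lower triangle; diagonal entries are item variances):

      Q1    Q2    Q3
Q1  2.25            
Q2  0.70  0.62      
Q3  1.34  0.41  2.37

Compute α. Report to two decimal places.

ΣVar(i) = 2.25 + 0.62 + 2.37 = 5.24
Sum of the distinct covariances = 2.45
σ²_T = 5.24 + 2 × 2.45 = 10.14
α = (k/(k−1))·(1 − ΣVar(i)/σ²_T) = (3/2)·(1 − 5.24/10.14) = 0.72

α = 0.72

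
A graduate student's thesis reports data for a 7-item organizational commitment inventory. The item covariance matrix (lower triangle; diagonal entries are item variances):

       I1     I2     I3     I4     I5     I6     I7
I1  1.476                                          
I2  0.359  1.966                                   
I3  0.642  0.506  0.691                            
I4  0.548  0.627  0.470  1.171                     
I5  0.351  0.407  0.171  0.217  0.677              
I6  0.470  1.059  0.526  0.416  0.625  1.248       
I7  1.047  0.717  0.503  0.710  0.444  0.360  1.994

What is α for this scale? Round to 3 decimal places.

α = 0.826

sum of item variances = 1.476 + 1.966 + 0.691 + 1.171 + 0.677 + 1.248 + 1.994 = 9.223
Σ_{i<j} σ_ij = 11.175
σ²_T = 9.223 + 2 × 11.175 = 31.573
α = (k/(k−1))·(1 − sum of item variances/σ²_T) = (7/6)·(1 − 9.223/31.573) = 0.826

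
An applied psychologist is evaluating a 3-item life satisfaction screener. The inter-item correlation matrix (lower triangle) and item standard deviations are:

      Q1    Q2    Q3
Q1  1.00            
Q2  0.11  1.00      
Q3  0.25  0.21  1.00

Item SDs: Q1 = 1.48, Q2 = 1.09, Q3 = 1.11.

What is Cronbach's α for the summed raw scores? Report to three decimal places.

α = 0.401

Σσ²ᵢ = 1.48² + 1.09² + 1.11² = 4.6106
Covariances σ_ij = r_ij · s_i · s_j:
  σ(Q1,Q2) = 0.11 × 1.48 × 1.09 = 0.1775
  σ(Q1,Q3) = 0.25 × 1.48 × 1.11 = 0.4107
  σ(Q2,Q3) = 0.21 × 1.09 × 1.11 = 0.2541
σ²_T = Σσ²ᵢ + 2·Σσ_ij = 4.6106 + 2 × 0.8423 = 6.2952
α = (3/2)·(1 − 4.6106/6.2952) = 0.401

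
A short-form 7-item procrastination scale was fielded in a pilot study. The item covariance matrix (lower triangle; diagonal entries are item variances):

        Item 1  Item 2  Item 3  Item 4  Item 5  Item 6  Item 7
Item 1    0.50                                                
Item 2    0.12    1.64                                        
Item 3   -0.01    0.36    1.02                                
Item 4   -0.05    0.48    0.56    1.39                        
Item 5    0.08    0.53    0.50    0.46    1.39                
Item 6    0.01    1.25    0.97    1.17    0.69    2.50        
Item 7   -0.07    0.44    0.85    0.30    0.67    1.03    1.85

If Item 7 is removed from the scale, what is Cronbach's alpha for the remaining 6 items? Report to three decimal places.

α = 0.753

Remaining items: Item 1, Item 2, Item 3, Item 4, Item 5, Item 6 (k = 6).
ΣVar(i) = 0.50 + 1.64 + 1.02 + 1.39 + 1.39 + 2.50 = 8.44
Var(T) = 8.44 + 2 × 7.12 = 22.68
α (item deleted) = (6/5)·(1 − 8.44/22.68) = 0.753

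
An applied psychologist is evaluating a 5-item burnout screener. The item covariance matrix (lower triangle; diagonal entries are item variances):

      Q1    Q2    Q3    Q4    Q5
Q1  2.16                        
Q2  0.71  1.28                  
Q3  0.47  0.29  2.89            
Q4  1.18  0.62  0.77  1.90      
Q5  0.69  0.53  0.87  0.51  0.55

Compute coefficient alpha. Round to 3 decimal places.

α = 0.752

Σσ²ᵢ = 2.16 + 1.28 + 2.89 + 1.90 + 0.55 = 8.78
Sum of the distinct covariances = 6.64
total variance = 8.78 + 2 × 6.64 = 22.06
α = (k/(k−1))·(1 − Σσ²ᵢ/total variance) = (5/4)·(1 − 8.78/22.06) = 0.752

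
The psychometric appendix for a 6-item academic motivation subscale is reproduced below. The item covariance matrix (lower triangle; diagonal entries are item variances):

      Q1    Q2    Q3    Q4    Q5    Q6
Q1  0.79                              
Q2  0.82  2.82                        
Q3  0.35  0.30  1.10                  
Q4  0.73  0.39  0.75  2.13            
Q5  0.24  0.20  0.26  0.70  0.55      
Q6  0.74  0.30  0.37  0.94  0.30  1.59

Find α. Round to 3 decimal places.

α = 0.746

ΣVar(i) = 0.79 + 2.82 + 1.10 + 2.13 + 0.55 + 1.59 = 8.98
Σ_{i<j} σ_ij = 7.39
Var(T) = 8.98 + 2 × 7.39 = 23.76
α = (k/(k−1))·(1 − ΣVar(i)/Var(T)) = (6/5)·(1 − 8.98/23.76) = 0.746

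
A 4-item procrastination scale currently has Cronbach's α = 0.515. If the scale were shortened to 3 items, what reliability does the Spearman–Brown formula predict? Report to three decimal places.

Length factor m = 3/4 = 0.7500
α' = m·α / (1 − (1−m)·α)
   = 3/4 × 0.515 / (1 − (1 − 3/4) × 0.515)
   = 0.3862 / 0.8712 = 0.443

predicted reliability = 0.443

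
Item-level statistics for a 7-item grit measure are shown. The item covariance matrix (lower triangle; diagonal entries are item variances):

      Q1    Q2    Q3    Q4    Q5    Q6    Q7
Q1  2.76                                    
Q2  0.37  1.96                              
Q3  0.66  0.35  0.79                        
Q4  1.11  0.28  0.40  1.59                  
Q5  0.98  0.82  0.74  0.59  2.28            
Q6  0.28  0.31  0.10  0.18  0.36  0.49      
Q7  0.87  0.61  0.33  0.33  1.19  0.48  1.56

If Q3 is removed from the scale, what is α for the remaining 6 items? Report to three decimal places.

Remaining items: Q1, Q2, Q4, Q5, Q6, Q7 (k = 6).
ΣVar(i) = 2.76 + 1.96 + 1.59 + 2.28 + 0.49 + 1.56 = 10.64
total variance = 10.64 + 2 × 8.76 = 28.16
α (item deleted) = (6/5)·(1 − 10.64/28.16) = 0.747

α = 0.747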